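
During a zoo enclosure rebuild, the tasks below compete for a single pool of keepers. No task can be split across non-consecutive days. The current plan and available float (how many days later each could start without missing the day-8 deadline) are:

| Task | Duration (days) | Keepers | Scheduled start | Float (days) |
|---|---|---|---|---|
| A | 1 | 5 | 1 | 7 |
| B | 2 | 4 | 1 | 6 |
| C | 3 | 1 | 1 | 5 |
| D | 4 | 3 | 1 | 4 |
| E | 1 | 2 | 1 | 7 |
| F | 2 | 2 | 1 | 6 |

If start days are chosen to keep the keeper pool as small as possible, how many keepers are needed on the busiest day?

Early-start (A@1, B@1, C@1, D@1, E@1, F@1) gives peak 17: d1:17  d2:10  d3:4  d4:3  d5:0  d6:0  d7:0  d8:0.
Shift B→2, C→2, D→4, E→5, F→6.
Schedule A@1, B@2, C@2, D@4, E@5, F@6: d1:5  d2:5  d3:5  d4:4  d5:5  d6:5  d7:5  d8:0 — peak 5.
Total keeper-days = 34 over 8 days ⇒ peak ≥ ⌈34/8⌉ = 5, so 5 is optimal.

5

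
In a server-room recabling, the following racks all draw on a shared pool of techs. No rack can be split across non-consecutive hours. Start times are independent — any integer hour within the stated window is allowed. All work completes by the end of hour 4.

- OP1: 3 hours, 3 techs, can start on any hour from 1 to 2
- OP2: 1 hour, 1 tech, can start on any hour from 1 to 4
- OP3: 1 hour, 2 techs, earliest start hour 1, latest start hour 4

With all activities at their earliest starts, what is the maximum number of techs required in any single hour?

Early-start schedule: OP1@1, OP2@1, OP3@1.
Load per hour: hour 1: 6, hour 2: 3, hour 3: 3, hour 4: 0.
Peak is 6.

6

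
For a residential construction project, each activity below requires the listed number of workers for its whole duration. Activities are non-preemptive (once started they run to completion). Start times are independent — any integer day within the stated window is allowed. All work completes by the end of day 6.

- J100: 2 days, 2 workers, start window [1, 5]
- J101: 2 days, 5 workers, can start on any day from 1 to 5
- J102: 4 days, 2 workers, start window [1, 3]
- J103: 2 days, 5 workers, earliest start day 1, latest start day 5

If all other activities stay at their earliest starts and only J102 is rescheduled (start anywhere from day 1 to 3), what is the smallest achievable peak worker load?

J102@1: d1:14  d2:14  d3:2  d4:2  d5:0  d6:0 → peak 14
J102@2: d1:12  d2:14  d3:2  d4:2  d5:2  d6:0 → peak 14
J102@3: d1:12  d2:12  d3:2  d4:2  d5:2  d6:2 → peak 12
Best is J102@3, peak 12.

12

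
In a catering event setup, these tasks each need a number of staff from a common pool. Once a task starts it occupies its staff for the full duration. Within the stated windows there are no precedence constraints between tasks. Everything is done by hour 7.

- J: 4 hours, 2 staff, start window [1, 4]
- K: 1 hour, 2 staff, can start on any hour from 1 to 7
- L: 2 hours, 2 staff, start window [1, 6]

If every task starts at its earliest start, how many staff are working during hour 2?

4

At early start, hour 2 has: J, L.
Demand: 2 + 2 = 4.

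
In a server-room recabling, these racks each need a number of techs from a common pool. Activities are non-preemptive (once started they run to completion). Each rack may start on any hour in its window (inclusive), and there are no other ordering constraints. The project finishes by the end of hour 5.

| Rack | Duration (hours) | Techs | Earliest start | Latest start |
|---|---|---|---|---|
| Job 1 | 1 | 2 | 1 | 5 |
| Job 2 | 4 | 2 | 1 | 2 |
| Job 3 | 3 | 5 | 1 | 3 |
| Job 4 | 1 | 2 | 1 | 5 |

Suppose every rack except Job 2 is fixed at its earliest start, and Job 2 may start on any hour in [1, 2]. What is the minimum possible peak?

Job 2@1: h1:11  h2:7  h3:7  h4:2  h5:0 → peak 11
Job 2@2: h1:9  h2:7  h3:7  h4:2  h5:2 → peak 9
Best is Job 2@2, peak 9.

9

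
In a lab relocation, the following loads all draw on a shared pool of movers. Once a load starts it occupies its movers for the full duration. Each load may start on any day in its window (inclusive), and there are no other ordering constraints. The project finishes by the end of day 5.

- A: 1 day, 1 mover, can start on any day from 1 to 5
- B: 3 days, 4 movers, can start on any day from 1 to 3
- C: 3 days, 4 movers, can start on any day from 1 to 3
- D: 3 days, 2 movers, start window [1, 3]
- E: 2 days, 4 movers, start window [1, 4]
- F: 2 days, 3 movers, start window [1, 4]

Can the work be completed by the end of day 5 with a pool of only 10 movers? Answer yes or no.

yes

Schedule A@1, B@1, C@1, D@2, E@4, F@4: d1:9  d2:10  d3:10  d4:9  d5:7 — peak 10 ≤ 10.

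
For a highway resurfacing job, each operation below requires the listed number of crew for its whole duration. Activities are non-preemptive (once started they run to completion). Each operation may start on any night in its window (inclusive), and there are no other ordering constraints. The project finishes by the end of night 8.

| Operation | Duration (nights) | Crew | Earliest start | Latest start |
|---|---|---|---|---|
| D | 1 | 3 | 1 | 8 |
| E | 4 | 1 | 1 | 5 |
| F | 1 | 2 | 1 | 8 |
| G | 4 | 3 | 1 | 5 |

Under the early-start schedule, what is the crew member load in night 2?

At early start, night 2 has: E, G.
Demand: 1 + 3 = 4.

4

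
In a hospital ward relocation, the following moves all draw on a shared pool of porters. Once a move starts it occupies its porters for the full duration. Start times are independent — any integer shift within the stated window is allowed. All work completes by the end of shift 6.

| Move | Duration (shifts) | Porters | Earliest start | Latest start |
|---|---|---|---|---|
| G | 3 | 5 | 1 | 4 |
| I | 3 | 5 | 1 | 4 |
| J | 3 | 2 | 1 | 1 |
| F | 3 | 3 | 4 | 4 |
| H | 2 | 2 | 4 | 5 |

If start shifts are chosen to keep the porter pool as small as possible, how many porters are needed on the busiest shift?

Early-start (G@1, I@1, J@1, F@4, H@4) gives peak 12: s1:12  s2:12  s3:12  s4:5  s5:5  s6:3.
Shift I→4.
Schedule G@1, I@4, J@1, F@4, H@4: s1:7  s2:7  s3:7  s4:10  s5:10  s6:8 — peak 10.

10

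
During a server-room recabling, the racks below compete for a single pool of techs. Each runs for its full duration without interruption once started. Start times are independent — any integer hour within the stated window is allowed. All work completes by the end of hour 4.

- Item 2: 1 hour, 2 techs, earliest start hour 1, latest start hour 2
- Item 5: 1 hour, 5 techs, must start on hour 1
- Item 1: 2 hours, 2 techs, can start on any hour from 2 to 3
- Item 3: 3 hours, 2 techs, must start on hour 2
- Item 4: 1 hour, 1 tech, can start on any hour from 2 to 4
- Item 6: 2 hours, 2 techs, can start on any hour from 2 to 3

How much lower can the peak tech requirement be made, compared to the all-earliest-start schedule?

Early-start peak: h1:7  h2:7  h3:6  h4:2 ⇒ 7.
Leveled (Item 2@2, Item 5@1, Item 1@2, Item 3@2, Item 4@4, Item 6@3): h1:5  h2:6  h3:6  h4:5 ⇒ 6.
Reduction 7 − 6 = 1.

1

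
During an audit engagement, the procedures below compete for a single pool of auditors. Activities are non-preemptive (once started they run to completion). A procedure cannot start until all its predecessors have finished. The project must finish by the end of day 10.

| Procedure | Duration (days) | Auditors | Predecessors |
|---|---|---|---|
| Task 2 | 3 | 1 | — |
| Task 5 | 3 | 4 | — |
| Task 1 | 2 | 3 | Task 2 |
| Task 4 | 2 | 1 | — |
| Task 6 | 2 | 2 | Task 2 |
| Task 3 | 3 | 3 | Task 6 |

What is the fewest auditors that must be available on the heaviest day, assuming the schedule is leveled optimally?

5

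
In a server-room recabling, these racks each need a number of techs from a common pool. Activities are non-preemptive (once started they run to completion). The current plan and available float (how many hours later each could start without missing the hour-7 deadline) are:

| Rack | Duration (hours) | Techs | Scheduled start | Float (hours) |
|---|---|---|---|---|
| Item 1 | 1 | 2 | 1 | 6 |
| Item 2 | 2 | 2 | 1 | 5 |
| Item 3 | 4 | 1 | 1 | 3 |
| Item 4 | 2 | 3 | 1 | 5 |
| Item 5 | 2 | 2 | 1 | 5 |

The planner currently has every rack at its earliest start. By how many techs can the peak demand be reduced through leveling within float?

Early-start peak: h1:10  h2:8  h3:1  h4:1  h5:0  h6:0  h7:0 ⇒ 10.
Leveled (Item 1@1, Item 2@2, Item 3@1, Item 4@6, Item 5@4): h1:3  h2:3  h3:3  h4:3  h5:2  h6:3  h7:3 ⇒ 3.
Reduction 10 − 3 = 7.

7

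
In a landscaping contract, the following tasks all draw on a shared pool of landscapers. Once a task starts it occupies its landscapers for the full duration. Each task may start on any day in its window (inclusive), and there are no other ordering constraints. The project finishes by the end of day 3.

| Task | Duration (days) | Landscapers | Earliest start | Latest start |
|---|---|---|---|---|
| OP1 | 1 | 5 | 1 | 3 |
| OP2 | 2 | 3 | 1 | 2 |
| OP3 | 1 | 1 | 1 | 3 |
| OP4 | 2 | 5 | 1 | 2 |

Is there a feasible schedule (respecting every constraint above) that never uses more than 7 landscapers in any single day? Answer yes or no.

no

Total landscaper-days = 22; over 3 days the average is 22/3 > 7, so some day must exceed 7.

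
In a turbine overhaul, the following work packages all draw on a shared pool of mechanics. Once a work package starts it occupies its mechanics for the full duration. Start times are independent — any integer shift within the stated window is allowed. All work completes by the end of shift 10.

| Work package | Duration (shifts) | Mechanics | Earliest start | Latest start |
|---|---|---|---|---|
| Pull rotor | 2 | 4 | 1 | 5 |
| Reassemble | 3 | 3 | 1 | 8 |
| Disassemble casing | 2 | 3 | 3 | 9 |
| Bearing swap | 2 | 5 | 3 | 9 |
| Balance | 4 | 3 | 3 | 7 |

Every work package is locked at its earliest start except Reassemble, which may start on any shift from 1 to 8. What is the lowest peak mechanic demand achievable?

11

Reassemble@1: s1:7  s2:7  s3:14  s4:11  s5:3  s6:3  s7:0  s8:0  s9:0  s10:0 → peak 14
Reassemble@2: s1:4  s2:7  s3:14  s4:14  s5:3  s6:3  s7:0  s8:0  s9:0  s10:0 → peak 14
Reassemble@3: s1:4  s2:4  s3:14  s4:14  s5:6  s6:3  s7:0  s8:0  s9:0  s10:0 → peak 14
Reassemble@4: s1:4  s2:4  s3:11  s4:14  s5:6  s6:6  s7:0  s8:0  s9:0  s10:0 → peak 14
Reassemble@5: s1:4  s2:4  s3:11  s4:11  s5:6  s6:6  s7:3  s8:0  s9:0  s10:0 → peak 11
Reassemble@6: s1:4  s2:4  s3:11  s4:11  s5:3  s6:6  s7:3  s8:3  s9:0  s10:0 → peak 11
Reassemble@7: s1:4  s2:4  s3:11  s4:11  s5:3  s6:3  s7:3  s8:3  s9:3  s10:0 → peak 11
Reassemble@8: s1:4  s2:4  s3:11  s4:11  s5:3  s6:3  s7:0  s8:3  s9:3  s10:3 → peak 11
Best is Reassemble@5, peak 11.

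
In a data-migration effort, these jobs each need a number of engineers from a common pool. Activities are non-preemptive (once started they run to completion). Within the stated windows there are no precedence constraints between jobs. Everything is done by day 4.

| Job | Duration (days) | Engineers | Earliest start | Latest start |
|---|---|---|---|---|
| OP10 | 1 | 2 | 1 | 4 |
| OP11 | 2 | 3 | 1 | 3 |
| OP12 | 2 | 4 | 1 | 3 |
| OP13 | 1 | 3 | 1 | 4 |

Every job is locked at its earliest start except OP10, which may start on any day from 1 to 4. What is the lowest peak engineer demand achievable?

10

OP10@1: d1:12  d2:7  d3:0  d4:0 → peak 12
OP10@2: d1:10  d2:9  d3:0  d4:0 → peak 10
OP10@3: d1:10  d2:7  d3:2  d4:0 → peak 10
OP10@4: d1:10  d2:7  d3:0  d4:2 → peak 10
Best is OP10@2, peak 10.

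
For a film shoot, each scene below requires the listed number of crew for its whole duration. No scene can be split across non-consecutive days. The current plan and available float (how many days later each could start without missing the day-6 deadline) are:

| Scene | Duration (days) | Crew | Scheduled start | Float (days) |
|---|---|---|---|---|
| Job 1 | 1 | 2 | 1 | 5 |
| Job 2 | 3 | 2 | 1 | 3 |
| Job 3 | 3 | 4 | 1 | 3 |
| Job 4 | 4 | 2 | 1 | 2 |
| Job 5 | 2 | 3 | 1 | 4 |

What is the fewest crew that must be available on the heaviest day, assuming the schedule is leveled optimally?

6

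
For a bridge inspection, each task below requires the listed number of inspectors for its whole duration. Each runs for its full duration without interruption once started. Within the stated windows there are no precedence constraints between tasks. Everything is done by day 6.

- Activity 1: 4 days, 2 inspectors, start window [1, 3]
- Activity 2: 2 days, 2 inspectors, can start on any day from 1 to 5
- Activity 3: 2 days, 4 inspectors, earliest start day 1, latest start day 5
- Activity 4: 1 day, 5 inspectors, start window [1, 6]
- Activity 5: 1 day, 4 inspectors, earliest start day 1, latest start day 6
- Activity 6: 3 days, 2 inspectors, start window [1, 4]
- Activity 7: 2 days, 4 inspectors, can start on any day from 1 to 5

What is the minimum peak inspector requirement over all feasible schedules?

Early-start (Activity 1@1, Activity 2@1, Activity 3@1, Activity 4@1, Activity 5@1, Activity 6@1, Activity 7@1) gives peak 23: d1:23  d2:14  d3:4  d4:2  d5:0  d6:0.
Shift Activity 4→3, Activity 5→4, Activity 6→4, Activity 7→5.
Schedule Activity 1@1, Activity 2@1, Activity 3@1, Activity 4@3, Activity 5@4, Activity 6@4, Activity 7@5: d1:8  d2:8  d3:7  d4:8  d5:6  d6:6 — peak 8.
Total inspector-days = 43 over 6 days ⇒ peak ≥ ⌈43/6⌉ = 8, so 8 is optimal.

8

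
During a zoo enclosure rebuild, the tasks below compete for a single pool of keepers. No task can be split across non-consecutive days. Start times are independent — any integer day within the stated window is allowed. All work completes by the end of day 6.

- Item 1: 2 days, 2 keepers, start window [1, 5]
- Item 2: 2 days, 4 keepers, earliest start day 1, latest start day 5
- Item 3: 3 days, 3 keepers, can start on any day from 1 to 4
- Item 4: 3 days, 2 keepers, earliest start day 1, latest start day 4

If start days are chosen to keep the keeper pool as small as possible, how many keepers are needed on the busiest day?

Early-start (Item 1@1, Item 2@1, Item 3@1, Item 4@1) gives peak 11: d1:11  d2:11  d3:5  d4:0  d5:0  d6:0.
Shift Item 3→3, Item 4→3.
Schedule Item 1@1, Item 2@1, Item 3@3, Item 4@3: d1:6  d2:6  d3:5  d4:5  d5:5  d6:0 — peak 6.

6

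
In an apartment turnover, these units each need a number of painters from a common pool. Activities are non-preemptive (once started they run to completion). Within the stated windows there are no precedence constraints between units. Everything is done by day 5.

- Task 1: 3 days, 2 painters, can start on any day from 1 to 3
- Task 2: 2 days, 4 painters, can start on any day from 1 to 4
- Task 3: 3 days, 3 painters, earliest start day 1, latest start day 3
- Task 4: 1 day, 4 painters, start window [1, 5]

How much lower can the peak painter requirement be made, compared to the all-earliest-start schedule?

Early-start peak: d1:13  d2:9  d3:5  d4:0  d5:0 ⇒ 13.
Leveled (Task 1@1, Task 2@1, Task 3@3, Task 4@4): d1:6  d2:6  d3:5  d4:7  d5:3 ⇒ 7.
Reduction 13 − 7 = 6.

6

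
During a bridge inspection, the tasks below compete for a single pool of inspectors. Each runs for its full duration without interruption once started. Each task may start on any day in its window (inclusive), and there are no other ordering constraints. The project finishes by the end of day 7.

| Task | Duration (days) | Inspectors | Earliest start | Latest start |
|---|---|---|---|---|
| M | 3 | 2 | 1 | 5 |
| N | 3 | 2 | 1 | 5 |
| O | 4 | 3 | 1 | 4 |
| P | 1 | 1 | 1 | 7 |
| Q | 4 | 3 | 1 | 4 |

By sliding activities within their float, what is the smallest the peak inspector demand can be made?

Early-start (M@1, N@1, O@1, P@1, Q@1) gives peak 11: d1:11  d2:10  d3:10  d4:6  d5:0  d6:0  d7:0.
Shift O→4, Q→4.
Schedule M@1, N@1, O@4, P@1, Q@4: d1:5  d2:4  d3:4  d4:6  d5:6  d6:6  d7:6 — peak 6.
Total inspector-days = 37 over 7 days ⇒ peak ≥ ⌈37/7⌉ = 6, so 6 is optimal.

6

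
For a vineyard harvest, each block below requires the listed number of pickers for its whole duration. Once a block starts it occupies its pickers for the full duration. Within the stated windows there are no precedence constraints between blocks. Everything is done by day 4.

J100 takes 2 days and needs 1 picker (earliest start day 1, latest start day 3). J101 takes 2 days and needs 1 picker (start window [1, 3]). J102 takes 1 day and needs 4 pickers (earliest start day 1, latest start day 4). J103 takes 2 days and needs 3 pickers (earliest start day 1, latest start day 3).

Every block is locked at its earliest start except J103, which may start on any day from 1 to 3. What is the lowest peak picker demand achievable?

6

J103@1: d1:9  d2:5  d3:0  d4:0 → peak 9
J103@2: d1:6  d2:5  d3:3  d4:0 → peak 6
J103@3: d1:6  d2:2  d3:3  d4:3 → peak 6
Best is J103@2, peak 6.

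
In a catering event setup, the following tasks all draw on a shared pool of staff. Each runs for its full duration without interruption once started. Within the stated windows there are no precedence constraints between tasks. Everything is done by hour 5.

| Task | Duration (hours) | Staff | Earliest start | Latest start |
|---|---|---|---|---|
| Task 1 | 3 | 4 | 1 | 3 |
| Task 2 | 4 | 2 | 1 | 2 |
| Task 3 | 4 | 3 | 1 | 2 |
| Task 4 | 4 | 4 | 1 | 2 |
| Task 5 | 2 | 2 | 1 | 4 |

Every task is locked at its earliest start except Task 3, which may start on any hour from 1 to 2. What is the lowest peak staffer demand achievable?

Task 3@1: h1:15  h2:15  h3:13  h4:9  h5:0 → peak 15
Task 3@2: h1:12  h2:15  h3:13  h4:9  h5:3 → peak 15
Best is Task 3@1, peak 15.

15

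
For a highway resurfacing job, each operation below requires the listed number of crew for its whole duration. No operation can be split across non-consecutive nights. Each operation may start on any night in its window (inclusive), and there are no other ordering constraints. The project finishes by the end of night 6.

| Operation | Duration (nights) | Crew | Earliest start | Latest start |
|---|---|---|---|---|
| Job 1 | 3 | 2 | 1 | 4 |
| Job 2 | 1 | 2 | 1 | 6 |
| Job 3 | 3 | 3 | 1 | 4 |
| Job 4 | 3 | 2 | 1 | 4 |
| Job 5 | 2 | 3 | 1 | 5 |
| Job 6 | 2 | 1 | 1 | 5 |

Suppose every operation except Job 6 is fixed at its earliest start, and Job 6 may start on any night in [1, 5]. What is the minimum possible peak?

Job 6@1: n1:13  n2:11  n3:7  n4:0  n5:0  n6:0 → peak 13
Job 6@2: n1:12  n2:11  n3:8  n4:0  n5:0  n6:0 → peak 12
Job 6@3: n1:12  n2:10  n3:8  n4:1  n5:0  n6:0 → peak 12
Job 6@4: n1:12  n2:10  n3:7  n4:1  n5:1  n6:0 → peak 12
Job 6@5: n1:12  n2:10  n3:7  n4:0  n5:1  n6:1 → peak 12
Best is Job 6@2, peak 12.

12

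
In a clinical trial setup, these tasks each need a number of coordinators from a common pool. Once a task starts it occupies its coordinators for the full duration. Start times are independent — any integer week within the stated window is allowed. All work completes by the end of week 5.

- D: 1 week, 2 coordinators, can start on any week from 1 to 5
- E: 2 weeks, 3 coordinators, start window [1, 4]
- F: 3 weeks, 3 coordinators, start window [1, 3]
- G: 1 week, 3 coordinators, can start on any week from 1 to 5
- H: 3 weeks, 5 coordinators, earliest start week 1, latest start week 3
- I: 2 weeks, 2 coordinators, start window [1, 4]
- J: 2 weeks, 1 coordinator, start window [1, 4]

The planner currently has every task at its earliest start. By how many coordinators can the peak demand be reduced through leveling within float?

10

Early-start peak: w1:19  w2:14  w3:8  w4:0  w5:0 ⇒ 19.
Leveled (D@1, E@1, F@1, G@2, H@3, I@4, J@3): w1:8  w2:9  w3:9  w4:8  w5:7 ⇒ 9.
Reduction 19 − 9 = 10.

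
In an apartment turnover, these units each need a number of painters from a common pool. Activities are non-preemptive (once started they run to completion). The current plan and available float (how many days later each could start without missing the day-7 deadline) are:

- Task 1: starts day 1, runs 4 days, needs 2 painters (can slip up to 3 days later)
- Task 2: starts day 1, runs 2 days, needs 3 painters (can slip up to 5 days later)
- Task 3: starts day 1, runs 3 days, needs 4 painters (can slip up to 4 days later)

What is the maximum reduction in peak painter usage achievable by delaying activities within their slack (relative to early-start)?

Early-start peak: d1:9  d2:9  d3:6  d4:2  d5:0  d6:0  d7:0 ⇒ 9.
Leveled (Task 1@1, Task 2@1, Task 3@5): d1:5  d2:5  d3:2  d4:2  d5:4  d6:4  d7:4 ⇒ 5.
Reduction 9 − 5 = 4.

4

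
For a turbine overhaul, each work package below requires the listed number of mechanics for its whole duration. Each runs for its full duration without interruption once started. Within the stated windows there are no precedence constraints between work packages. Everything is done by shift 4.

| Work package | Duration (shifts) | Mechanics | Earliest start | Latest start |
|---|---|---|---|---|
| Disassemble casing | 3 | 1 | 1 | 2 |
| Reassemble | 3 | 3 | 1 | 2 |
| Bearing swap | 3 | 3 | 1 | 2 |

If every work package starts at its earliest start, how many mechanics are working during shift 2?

7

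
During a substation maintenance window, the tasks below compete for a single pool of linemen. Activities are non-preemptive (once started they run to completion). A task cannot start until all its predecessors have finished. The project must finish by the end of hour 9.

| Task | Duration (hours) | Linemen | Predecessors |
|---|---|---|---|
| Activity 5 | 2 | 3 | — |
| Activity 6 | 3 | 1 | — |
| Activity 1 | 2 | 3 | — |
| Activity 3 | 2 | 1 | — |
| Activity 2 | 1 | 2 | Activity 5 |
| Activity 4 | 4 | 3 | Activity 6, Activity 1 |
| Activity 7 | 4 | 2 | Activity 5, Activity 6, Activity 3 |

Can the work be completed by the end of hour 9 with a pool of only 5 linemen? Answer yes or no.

yes

Schedule Activity 5@1, Activity 6@1, Activity 1@3, Activity 3@1, Activity 2@4, Activity 4@5, Activity 7@5: h1:5  h2:5  h3:4  h4:5  h5:5  h6:5  h7:5  h8:5  h9:0 — peak 5 ≤ 5.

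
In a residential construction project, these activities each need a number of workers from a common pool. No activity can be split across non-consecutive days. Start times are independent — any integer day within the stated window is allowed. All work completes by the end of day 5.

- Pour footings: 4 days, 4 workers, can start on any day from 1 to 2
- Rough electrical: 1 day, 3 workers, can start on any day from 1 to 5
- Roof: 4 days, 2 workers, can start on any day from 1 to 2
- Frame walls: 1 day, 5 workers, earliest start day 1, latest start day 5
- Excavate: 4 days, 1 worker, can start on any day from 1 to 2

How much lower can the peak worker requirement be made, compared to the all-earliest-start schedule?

7

Early-start peak: d1:15  d2:7  d3:7  d4:7  d5:0 ⇒ 15.
Leveled (Pour footings@1, Rough electrical@1, Roof@2, Frame walls@5, Excavate@1): d1:8  d2:7  d3:7  d4:7  d5:7 ⇒ 8.
Reduction 15 − 8 = 7.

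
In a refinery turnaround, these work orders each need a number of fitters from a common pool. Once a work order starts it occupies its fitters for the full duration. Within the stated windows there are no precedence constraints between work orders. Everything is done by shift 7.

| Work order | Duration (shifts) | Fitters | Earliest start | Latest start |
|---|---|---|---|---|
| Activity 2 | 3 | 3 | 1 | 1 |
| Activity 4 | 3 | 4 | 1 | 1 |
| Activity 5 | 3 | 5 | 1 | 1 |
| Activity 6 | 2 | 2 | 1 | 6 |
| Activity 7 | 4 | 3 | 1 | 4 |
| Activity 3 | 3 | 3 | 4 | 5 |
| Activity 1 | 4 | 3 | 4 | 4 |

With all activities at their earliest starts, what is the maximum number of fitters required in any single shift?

Early-start schedule: Activity 2@1, Activity 4@1, Activity 5@1, Activity 6@1, Activity 7@1, Activity 3@4, Activity 1@4.
Load per shift: shift 1: 17, shift 2: 17, shift 3: 15, shift 4: 9, shift 5: 6, shift 6: 6, shift 7: 3.
Peak is 17.

17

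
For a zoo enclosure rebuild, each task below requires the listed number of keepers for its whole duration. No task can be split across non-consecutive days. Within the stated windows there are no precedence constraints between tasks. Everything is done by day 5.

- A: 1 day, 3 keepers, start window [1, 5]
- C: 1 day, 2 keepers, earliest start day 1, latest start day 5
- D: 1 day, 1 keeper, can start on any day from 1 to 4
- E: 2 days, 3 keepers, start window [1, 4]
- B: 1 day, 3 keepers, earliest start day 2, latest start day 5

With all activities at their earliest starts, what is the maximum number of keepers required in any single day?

9

Early-start schedule: A@1, C@1, D@1, E@1, B@2.
Load per day: day 1: 9, day 2: 6, day 3: 0, day 4: 0, day 5: 0.
Peak is 9.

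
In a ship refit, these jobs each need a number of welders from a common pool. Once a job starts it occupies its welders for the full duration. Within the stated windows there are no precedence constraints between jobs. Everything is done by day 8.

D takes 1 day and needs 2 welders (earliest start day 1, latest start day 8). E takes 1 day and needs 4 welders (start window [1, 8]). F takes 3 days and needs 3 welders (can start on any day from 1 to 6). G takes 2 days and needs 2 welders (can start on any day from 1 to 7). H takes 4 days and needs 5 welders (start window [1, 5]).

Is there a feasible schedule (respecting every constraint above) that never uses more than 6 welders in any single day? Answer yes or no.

Schedule D@1, E@4, F@1, G@2, H@5: d1:5  d2:5  d3:5  d4:4  d5:5  d6:5  d7:5  d8:5 — peak 5 ≤ 6.

yes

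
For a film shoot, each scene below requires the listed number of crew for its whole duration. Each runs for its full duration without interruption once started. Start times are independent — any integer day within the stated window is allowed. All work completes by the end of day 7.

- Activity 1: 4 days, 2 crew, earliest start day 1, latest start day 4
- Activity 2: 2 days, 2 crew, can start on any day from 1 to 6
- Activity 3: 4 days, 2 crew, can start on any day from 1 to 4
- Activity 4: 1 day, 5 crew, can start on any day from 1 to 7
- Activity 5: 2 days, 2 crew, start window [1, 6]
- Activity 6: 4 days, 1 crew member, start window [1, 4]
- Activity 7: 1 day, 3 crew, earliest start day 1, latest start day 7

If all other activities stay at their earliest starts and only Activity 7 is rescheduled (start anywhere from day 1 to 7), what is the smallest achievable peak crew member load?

Activity 7@1: d1:17  d2:9  d3:5  d4:5  d5:0  d6:0  d7:0 → peak 17
Activity 7@2: d1:14  d2:12  d3:5  d4:5  d5:0  d6:0  d7:0 → peak 14
Activity 7@3: d1:14  d2:9  d3:8  d4:5  d5:0  d6:0  d7:0 → peak 14
Activity 7@4: d1:14  d2:9  d3:5  d4:8  d5:0  d6:0  d7:0 → peak 14
Activity 7@5: d1:14  d2:9  d3:5  d4:5  d5:3  d6:0  d7:0 → peak 14
Activity 7@6: d1:14  d2:9  d3:5  d4:5  d5:0  d6:3  d7:0 → peak 14
Activity 7@7: d1:14  d2:9  d3:5  d4:5  d5:0  d6:0  d7:3 → peak 14
Best is Activity 7@2, peak 14.

14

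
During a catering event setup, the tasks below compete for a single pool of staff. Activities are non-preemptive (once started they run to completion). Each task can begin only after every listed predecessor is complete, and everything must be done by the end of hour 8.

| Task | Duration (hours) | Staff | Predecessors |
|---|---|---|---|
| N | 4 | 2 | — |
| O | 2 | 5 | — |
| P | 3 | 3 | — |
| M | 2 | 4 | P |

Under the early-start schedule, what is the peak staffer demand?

Early-start schedule: N@1, O@1, P@1, M@4.
Load per hour: hour 1: 10, hour 2: 10, hour 3: 5, hour 4: 6, hour 5: 4, hour 6: 0, hour 7: 0, hour 8: 0.
Peak is 10.

10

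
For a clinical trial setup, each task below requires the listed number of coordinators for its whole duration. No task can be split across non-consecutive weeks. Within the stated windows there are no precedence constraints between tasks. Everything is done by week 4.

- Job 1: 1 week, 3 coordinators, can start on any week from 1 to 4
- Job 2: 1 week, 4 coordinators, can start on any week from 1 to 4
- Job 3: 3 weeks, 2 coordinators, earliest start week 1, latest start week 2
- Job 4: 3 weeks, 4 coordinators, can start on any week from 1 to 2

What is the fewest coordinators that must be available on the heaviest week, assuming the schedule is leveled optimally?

7

Early-start (Job 1@1, Job 2@1, Job 3@1, Job 4@1) gives peak 13: w1:13  w2:6  w3:6  w4:0.
Shift Job 3→2, Job 4→2.
Schedule Job 1@1, Job 2@1, Job 3@2, Job 4@2: w1:7  w2:6  w3:6  w4:6 — peak 7.
Total coordinator-weeks = 25 over 4 weeks ⇒ peak ≥ ⌈25/4⌉ = 7, so 7 is optimal.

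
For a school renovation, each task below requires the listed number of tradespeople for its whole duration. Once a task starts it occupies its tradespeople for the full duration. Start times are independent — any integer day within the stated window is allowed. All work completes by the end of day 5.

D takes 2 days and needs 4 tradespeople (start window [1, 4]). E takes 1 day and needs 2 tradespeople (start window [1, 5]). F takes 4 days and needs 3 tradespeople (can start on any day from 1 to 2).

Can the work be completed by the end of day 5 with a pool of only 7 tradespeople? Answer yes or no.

yes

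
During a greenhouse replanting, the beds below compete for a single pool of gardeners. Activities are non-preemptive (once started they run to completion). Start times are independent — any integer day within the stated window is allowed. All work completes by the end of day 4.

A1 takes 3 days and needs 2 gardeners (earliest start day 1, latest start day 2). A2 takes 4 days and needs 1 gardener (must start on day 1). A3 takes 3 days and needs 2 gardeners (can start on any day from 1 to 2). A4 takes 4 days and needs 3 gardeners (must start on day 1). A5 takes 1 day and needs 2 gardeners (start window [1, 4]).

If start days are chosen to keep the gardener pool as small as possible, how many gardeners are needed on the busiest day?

8

Early-start (A1@1, A2@1, A3@1, A4@1, A5@1) gives peak 10: d1:10  d2:8  d3:8  d4:4.
Shift A5→4.
Schedule A1@1, A2@1, A3@1, A4@1, A5@4: d1:8  d2:8  d3:8  d4:6 — peak 8.
Total gardener-days = 30 over 4 days ⇒ peak ≥ ⌈30/4⌉ = 8, so 8 is optimal.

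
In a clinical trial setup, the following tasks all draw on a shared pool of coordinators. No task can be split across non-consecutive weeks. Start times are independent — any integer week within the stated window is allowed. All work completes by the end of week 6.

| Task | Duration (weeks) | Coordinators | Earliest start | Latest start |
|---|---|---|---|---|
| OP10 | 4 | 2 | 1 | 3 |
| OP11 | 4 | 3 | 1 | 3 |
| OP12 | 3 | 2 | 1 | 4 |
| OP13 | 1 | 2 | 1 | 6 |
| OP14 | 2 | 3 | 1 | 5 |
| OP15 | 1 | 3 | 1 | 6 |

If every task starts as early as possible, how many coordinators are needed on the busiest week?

15

Early-start schedule: OP10@1, OP11@1, OP12@1, OP13@1, OP14@1, OP15@1.
Load per week: week 1: 15, week 2: 10, week 3: 7, week 4: 5, week 5: 0, week 6: 0.
Peak is 15.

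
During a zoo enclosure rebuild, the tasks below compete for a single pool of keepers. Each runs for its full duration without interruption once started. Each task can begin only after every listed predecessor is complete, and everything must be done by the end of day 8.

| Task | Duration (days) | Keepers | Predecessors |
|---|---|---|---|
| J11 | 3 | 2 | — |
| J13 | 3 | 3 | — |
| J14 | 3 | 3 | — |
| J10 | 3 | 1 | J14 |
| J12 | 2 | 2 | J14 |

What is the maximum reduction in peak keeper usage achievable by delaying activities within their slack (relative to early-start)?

Early-start peak: d1:8  d2:8  d3:8  d4:3  d5:3  d6:1  d7:0  d8:0 ⇒ 8.
Leveled (J11@1, J13@4, J14@1, J10@4, J12@7): d1:5  d2:5  d3:5  d4:4  d5:4  d6:4  d7:2  d8:2 ⇒ 5.
Reduction 8 − 5 = 3.

3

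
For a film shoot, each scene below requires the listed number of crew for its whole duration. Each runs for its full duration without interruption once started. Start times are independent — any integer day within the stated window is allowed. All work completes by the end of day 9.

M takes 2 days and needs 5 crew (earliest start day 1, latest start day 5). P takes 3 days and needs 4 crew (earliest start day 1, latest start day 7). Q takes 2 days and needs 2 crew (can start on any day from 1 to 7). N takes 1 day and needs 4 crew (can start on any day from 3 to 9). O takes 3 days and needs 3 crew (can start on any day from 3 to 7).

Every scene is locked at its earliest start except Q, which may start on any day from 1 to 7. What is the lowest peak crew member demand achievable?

11

Q@1: d1:11  d2:11  d3:11  d4:3  d5:3  d6:0  d7:0  d8:0  d9:0 → peak 11
Q@2: d1:9  d2:11  d3:13  d4:3  d5:3  d6:0  d7:0  d8:0  d9:0 → peak 13
Q@3: d1:9  d2:9  d3:13  d4:5  d5:3  d6:0  d7:0  d8:0  d9:0 → peak 13
Q@4: d1:9  d2:9  d3:11  d4:5  d5:5  d6:0  d7:0  d8:0  d9:0 → peak 11
Q@5: d1:9  d2:9  d3:11  d4:3  d5:5  d6:2  d7:0  d8:0  d9:0 → peak 11
Q@6: d1:9  d2:9  d3:11  d4:3  d5:3  d6:2  d7:2  d8:0  d9:0 → peak 11
Q@7: d1:9  d2:9  d3:11  d4:3  d5:3  d6:0  d7:2  d8:2  d9:0 → peak 11
Best is Q@1, peak 11.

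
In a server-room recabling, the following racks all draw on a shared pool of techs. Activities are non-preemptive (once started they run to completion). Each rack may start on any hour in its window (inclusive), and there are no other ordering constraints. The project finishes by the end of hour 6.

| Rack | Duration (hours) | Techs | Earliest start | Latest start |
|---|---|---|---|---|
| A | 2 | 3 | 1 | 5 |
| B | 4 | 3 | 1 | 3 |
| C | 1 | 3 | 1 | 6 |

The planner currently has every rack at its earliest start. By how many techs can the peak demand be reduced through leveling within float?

3

Early-start peak: h1:9  h2:6  h3:3  h4:3  h5:0  h6:0 ⇒ 9.
Leveled (A@1, B@1, C@3): h1:6  h2:6  h3:6  h4:3  h5:0  h6:0 ⇒ 6.
Reduction 9 − 6 = 3.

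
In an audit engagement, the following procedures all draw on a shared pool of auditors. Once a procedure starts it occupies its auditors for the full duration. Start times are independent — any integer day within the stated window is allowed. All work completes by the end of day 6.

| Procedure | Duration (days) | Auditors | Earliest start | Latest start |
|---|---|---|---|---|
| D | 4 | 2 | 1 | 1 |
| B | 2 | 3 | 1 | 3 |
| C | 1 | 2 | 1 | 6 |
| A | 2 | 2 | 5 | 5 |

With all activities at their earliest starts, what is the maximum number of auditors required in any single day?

7

Early-start schedule: D@1, B@1, C@1, A@5.
Load per day: day 1: 7, day 2: 5, day 3: 2, day 4: 2, day 5: 2, day 6: 2.
Peak is 7.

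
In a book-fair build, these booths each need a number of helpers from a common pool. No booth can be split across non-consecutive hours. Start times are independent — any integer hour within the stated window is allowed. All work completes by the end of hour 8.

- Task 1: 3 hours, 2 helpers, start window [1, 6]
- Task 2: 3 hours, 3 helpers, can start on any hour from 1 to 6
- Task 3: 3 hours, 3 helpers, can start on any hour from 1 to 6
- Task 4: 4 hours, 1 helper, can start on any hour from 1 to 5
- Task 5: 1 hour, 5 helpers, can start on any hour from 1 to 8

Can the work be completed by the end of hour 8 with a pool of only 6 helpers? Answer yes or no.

Schedule Task 1@1, Task 2@1, Task 3@4, Task 4@4, Task 5@8: h1:5  h2:5  h3:5  h4:4  h5:4  h6:4  h7:1  h8:5 — peak 5 ≤ 6.

yes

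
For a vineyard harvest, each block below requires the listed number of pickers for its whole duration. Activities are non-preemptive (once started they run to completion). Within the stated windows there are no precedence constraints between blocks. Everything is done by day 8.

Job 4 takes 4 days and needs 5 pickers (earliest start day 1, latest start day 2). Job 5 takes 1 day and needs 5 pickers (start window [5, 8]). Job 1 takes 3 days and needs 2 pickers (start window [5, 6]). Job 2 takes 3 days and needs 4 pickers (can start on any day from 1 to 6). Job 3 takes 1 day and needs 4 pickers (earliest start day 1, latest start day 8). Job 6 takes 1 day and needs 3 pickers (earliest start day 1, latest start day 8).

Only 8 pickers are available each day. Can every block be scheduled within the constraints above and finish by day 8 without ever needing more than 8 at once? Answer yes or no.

yes

Schedule Job 4@1, Job 5@5, Job 1@5, Job 2@6, Job 3@8, Job 6@1: d1:8  d2:5  d3:5  d4:5  d5:7  d6:6  d7:6  d8:8 — peak 8 ≤ 8.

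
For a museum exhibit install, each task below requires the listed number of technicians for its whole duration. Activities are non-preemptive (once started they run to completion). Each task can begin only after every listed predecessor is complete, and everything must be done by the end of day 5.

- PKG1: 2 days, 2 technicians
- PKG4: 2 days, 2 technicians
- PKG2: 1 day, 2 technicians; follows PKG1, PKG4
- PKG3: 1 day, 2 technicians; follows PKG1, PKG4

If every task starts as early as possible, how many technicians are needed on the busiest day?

4

Early-start schedule: PKG1@1, PKG4@1, PKG2@3, PKG3@3.
Load per day: day 1: 4, day 2: 4, day 3: 4, day 4: 0, day 5: 0.
Peak is 4.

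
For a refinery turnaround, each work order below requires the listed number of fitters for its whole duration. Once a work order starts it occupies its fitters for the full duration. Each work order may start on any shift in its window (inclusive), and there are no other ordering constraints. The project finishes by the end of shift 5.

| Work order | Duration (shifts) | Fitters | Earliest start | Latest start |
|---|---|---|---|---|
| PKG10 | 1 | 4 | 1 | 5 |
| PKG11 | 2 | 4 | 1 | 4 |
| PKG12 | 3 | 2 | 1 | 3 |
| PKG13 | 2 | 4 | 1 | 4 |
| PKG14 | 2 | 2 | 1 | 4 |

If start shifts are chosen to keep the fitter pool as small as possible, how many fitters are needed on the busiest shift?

6

Early-start (PKG10@1, PKG11@1, PKG12@1, PKG13@1, PKG14@1) gives peak 16: s1:16  s2:12  s3:2  s4:0  s5:0.
Shift PKG11→2, PKG13→4, PKG14→4.
Schedule PKG10@1, PKG11@2, PKG12@1, PKG13@4, PKG14@4: s1:6  s2:6  s3:6  s4:6  s5:6 — peak 6.
Total fitter-shifts = 30 over 5 shifts ⇒ peak ≥ ⌈30/5⌉ = 6, so 6 is optimal.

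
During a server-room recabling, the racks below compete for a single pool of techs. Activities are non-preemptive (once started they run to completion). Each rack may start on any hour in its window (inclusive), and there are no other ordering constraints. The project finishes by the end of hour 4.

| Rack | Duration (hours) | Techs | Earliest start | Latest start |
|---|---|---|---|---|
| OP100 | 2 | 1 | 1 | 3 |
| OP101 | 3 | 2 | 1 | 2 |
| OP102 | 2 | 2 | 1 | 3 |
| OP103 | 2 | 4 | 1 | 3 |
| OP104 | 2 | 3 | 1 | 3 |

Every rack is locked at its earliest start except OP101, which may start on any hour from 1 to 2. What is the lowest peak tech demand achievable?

OP101@1: h1:12  h2:12  h3:2  h4:0 → peak 12
OP101@2: h1:10  h2:12  h3:2  h4:2 → peak 12
Best is OP101@1, peak 12.

12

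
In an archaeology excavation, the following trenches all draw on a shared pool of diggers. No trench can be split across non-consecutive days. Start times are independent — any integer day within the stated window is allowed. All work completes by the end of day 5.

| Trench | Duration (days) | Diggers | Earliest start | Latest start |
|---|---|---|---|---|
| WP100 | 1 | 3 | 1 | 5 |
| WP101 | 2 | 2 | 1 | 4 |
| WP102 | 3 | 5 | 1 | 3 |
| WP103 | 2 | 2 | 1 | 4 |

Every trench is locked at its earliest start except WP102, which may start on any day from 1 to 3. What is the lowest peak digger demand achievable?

7

WP102@1: d1:12  d2:9  d3:5  d4:0  d5:0 → peak 12
WP102@2: d1:7  d2:9  d3:5  d4:5  d5:0 → peak 9
WP102@3: d1:7  d2:4  d3:5  d4:5  d5:5 → peak 7
Best is WP102@3, peak 7.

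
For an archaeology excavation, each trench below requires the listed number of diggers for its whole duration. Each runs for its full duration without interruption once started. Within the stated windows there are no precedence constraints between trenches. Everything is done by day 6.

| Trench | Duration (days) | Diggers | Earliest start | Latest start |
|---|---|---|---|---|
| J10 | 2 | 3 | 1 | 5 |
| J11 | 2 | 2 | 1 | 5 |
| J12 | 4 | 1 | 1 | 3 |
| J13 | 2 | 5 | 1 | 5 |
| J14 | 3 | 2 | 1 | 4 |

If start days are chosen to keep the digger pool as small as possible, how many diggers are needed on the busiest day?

6

Early-start (J10@1, J11@1, J12@1, J13@1, J14@1) gives peak 13: d1:13  d2:13  d3:3  d4:1  d5:0  d6:0.
Shift J11→3, J13→5.
Schedule J10@1, J11@3, J12@1, J13@5, J14@1: d1:6  d2:6  d3:5  d4:3  d5:5  d6:5 — peak 6.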